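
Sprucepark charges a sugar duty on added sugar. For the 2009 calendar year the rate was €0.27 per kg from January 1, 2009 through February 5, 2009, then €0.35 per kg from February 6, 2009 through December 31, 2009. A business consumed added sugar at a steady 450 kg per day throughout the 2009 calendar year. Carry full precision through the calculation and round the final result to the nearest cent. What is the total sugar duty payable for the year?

January 1 – February 5, 2009: 36 days × 450 kg/day = 16,200 kg at €0.27/kg → €4,374.00
February 6 – December 31, 2009: 329 days × 450 kg/day = 148,050 kg at €0.35/kg → €51,817.50

€56,191.50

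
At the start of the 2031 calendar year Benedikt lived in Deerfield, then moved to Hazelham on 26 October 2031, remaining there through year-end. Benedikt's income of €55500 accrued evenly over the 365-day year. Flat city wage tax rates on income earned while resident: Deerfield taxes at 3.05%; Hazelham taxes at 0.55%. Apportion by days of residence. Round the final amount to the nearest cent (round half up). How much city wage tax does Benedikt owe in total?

Deerfield, 1 January – 25 October 2031: 298 days → €55500 × 3.05% × 298/365 = €1382.0260
Hazelham, 26 October – 31 December 2031: 67 days → €55500 × 0.55% × 67/365 = €56.0322
Total = €1438.0582

€1438.06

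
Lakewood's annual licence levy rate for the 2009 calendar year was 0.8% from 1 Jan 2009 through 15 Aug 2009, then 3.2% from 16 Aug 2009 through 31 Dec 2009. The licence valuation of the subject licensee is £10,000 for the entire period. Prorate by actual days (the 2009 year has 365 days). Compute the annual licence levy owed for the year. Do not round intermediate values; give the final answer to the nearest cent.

1 Jan – 15 Aug 2009: 227 days at 0.8% → £10,000 × 0.8% × 227/365 = £49.7534
16 Aug – 31 Dec 2009: 138 days at 3.2% → £10,000 × 3.2% × 138/365 = £120.9863
Total = £170.7397

£170.74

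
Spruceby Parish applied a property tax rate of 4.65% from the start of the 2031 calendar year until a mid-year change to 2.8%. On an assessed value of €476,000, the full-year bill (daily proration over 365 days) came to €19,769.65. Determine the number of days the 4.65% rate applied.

267 days

Let d = days at the first rate; then 365 − d days at the second rate.
€476,000 × [4.65%·d + 2.8%·(365−d)] / 365 = €19,769.65
Solving gives d = 267, so the new rate took effect on 25 September 2031.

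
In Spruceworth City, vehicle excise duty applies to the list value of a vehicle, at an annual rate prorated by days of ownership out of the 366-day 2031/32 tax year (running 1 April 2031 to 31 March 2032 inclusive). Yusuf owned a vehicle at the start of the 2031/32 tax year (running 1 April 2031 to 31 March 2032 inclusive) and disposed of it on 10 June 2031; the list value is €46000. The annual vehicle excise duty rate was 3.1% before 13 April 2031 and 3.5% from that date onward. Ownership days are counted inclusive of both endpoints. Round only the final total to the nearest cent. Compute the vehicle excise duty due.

1 April – 12 April 2031: 12 days at 3.1% → €46000 × 3.1% × 12/366 = €46.7541
13 April – 10 June 2031: 59 days at 3.5% → €46000 × 3.5% × 59/366 = €259.5355
Total = €306.2896

€306.29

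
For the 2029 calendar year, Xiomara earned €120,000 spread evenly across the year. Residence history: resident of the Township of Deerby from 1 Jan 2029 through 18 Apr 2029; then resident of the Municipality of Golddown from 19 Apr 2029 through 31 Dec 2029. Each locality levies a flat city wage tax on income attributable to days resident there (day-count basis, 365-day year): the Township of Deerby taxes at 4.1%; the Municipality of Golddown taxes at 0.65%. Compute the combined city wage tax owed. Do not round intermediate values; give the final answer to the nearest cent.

€2,004.99

The Township of Deerby, 1 Jan – 18 Apr 2029: 108 days → €120,000 × 4.1% × 108/365 = €1,455.7808
The Municipality of Golddown, 19 Apr – 31 Dec 2029: 257 days → €120,000 × 0.65% × 257/365 = €549.2055
Total = €2,004.9863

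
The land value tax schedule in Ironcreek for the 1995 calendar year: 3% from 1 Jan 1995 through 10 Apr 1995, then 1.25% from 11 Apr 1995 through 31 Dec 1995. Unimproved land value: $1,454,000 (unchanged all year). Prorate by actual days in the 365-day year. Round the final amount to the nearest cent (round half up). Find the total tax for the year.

1 Jan – 10 Apr 1995: 100 days at 3% → $1,454,000 × 3% × 100/365 = $11,950.6849
11 Apr – 31 Dec 1995: 265 days at 1.25% → $1,454,000 × 1.25% × 265/365 = $13,195.5479
Total = $25,146.2329

$25,146.23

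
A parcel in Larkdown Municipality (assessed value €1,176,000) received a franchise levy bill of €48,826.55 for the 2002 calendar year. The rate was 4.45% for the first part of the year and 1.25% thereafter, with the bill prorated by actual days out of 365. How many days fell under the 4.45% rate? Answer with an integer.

331 days

Let d = days at the first rate; then 365 − d days at the second rate.
€1,176,000 × [4.45%·d + 1.25%·(365−d)] / 365 = €48,826.55
Solving gives d = 331, so the new rate took effect on 28 Nov 2002.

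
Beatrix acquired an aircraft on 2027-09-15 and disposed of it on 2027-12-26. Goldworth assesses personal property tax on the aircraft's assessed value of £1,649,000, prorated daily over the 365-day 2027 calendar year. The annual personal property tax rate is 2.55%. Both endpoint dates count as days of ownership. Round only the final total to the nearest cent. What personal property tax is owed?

£11,866.02

Days held (2027-09-15 to 2027-12-26): 103 out of 365
Tax = £1,649,000 × 2.55% × 103/365 = £11,866.0233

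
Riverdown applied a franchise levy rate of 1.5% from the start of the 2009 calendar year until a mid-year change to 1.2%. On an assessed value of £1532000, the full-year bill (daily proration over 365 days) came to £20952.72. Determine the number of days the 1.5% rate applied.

Let d = days at the first rate; then 365 − d days at the second rate.
£1532000 × [1.5%·d + 1.2%·(365−d)] / 365 = £20952.72
Solving gives d = 204, so the new rate took effect on July 24, 2009.

204 days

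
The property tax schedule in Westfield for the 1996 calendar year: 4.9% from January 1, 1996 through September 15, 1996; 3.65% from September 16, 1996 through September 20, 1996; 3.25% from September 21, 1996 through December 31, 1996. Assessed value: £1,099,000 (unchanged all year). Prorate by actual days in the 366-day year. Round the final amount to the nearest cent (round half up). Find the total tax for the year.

January 1 – September 15, 1996: 259 days at 4.9% → £1,099,000 × 4.9% × 259/366 = £38,107.6749
September 16 – September 20, 1996: 5 days at 3.65% → £1,099,000 × 3.65% × 5/366 = £547.9986
September 21 – December 31, 1996: 102 days at 3.25% → £1,099,000 × 3.25% × 102/366 = £9,954.0574
Total = £48,609.7309

£48,609.73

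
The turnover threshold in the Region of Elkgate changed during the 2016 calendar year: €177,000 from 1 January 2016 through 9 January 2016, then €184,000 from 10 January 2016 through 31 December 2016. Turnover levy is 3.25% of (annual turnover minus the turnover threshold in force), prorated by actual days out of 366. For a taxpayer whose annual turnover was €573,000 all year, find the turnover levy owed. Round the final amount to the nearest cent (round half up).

€12,648.09

1 January – 9 January 2016: 9 days, exemption €177,000 → (€573,000 − €177,000) × 3.25% × 9/366 = €316.4754
10 January – 31 December 2016: 357 days, exemption €184,000 → (€573,000 − €184,000) × 3.25% × 357/366 = €12,331.6189
Total = €12,648.0943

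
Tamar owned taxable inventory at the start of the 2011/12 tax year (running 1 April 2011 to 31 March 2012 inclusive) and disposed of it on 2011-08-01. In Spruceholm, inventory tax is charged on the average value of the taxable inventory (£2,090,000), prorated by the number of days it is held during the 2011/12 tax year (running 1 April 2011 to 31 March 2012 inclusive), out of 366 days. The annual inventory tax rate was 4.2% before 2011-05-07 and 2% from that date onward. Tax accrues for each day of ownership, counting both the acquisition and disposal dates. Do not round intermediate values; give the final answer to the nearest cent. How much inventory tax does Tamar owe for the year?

£18,570.16

2011-04-01 to 2011-05-06: 36 days at 4.2% → £2,090,000 × 4.2% × 36/366 = £8,634.0984
2011-05-07 to 2011-08-01: 87 days at 2% → £2,090,000 × 2% × 87/366 = £9,936.0656
Total = £18,570.1639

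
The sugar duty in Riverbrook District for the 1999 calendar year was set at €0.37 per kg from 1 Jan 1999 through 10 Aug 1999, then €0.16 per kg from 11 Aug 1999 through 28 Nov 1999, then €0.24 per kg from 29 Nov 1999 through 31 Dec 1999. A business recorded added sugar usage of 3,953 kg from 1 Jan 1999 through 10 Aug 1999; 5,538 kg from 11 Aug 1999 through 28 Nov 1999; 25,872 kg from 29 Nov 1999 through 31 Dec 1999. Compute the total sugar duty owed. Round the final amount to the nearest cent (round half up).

1 Jan – 10 Aug 1999: 3,953 kg at €0.37/kg → €1462.61
11 Aug – 28 Nov 1999: 5,538 kg at €0.16/kg → €886.08
29 Nov – 31 Dec 1999: 25,872 kg at €0.24/kg → €6209.28

€8557.97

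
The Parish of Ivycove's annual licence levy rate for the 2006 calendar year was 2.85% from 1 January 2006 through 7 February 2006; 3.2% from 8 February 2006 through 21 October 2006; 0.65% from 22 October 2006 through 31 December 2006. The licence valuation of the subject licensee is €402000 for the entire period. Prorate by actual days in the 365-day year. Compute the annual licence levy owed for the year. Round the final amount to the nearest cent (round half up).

1 January – 7 February 2006: 38 days at 2.85% → €402000 × 2.85% × 38/365 = €1192.7836
8 February – 21 October 2006: 256 days at 3.2% → €402000 × 3.2% × 256/365 = €9022.4219
22 October – 31 December 2006: 71 days at 0.65% → €402000 × 0.65% × 71/365 = €508.2822
Total = €10723.4877

€10723.49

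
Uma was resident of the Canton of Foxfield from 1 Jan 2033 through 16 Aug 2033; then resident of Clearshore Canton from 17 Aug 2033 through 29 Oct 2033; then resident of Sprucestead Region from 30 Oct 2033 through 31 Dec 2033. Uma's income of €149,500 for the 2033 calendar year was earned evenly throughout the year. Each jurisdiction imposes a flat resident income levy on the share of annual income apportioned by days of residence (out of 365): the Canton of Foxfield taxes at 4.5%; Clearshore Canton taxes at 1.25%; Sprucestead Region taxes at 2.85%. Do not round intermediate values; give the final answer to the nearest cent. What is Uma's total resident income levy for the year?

The Canton of Foxfield, 1 Jan – 16 Aug 2033: 228 days → €149,500 × 4.5% × 228/365 = €4,202.3836
Clearshore Canton, 17 Aug – 29 Oct 2033: 74 days → €149,500 × 1.25% × 74/365 = €378.8699
Sprucestead Region, 30 Oct – 31 Dec 2033: 63 days → €149,500 × 2.85% × 63/365 = €735.4171
Total = €5,316.6705

€5,316.67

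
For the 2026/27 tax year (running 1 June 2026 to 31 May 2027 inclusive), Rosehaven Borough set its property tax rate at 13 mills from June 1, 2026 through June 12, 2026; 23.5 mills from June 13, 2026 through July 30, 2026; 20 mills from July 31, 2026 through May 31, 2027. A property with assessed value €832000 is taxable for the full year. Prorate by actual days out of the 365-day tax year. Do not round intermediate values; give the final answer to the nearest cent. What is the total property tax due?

June 1 – June 12, 2026: 12 days at 13 mills → €832000 × 1.3% × 12/365 = €355.5945
June 13 – July 30, 2026: 48 days at 23.5 mills → €832000 × 2.35% × 48/365 = €2571.2219
July 31, 2026 – May 31, 2027: 305 days at 20 mills → €832000 × 2% × 305/365 = €13904.6575
Total = €16831.4740

€16831.47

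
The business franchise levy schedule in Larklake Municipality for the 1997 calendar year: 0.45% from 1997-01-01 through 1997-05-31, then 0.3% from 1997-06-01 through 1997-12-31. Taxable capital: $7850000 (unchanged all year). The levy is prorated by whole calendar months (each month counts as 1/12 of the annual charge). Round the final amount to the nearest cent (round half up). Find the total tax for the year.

1997-01-01 to 1997-05-31: 5 months at 0.45% → $7850000 × 0.45% × 5/12 = $14718.7500
1997-06-01 to 1997-12-31: 7 months at 0.3% → $7850000 × 0.3% × 7/12 = $13737.5000
Total = $28456.2500

$28456.25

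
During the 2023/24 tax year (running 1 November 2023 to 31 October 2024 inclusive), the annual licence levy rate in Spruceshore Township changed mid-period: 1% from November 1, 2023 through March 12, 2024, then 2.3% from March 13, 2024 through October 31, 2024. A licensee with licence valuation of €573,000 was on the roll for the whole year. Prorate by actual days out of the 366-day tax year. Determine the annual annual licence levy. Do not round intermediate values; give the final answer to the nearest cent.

€10,472.12

November 1, 2023 – March 12, 2024: 133 days at 1% → €573,000 × 1% × 133/366 = €2,082.2131
March 13 – October 31, 2024: 233 days at 2.3% → €573,000 × 2.3% × 233/366 = €8,389.9098
Total = €10,472.1230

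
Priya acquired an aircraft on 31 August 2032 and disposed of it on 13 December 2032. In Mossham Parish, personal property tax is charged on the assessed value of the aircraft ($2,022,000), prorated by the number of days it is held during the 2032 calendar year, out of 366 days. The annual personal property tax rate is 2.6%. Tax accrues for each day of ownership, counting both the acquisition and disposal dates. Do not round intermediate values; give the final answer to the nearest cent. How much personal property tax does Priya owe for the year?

Days held (31 August – 13 December 2032): 105 out of 366
Tax = $2,022,000 × 2.6% × 105/366 = $15,082.1311

$15,082.13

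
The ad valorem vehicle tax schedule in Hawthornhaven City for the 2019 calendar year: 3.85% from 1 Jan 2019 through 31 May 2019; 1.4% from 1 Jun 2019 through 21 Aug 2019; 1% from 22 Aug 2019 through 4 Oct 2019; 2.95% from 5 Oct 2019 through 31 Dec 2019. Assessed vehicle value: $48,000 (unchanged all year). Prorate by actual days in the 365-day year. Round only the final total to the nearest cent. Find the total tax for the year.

$1,314.74

1 Jan – 31 May 2019: 151 days at 3.85% → $48,000 × 3.85% × 151/365 = $764.5151
1 Jun – 21 Aug 2019: 82 days at 1.4% → $48,000 × 1.4% × 82/365 = $150.9699
22 Aug – 4 Oct 2019: 44 days at 1% → $48,000 × 1% × 44/365 = $57.8630
5 Oct – 31 Dec 2019: 88 days at 2.95% → $48,000 × 2.95% × 88/365 = $341.3918
Total = $1,314.7397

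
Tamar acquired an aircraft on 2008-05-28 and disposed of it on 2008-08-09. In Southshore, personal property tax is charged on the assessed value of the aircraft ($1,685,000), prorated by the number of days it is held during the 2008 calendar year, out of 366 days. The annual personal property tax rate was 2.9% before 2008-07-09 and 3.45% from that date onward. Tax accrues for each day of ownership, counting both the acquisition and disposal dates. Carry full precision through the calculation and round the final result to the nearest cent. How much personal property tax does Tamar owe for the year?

$10,690.08

2008-05-28 to 2008-07-08: 42 days at 2.9% → $1,685,000 × 2.9% × 42/366 = $5,607.4590
2008-07-09 to 2008-08-09: 32 days at 3.45% → $1,685,000 × 3.45% × 32/366 = $5,082.6230
Total = $10,690.0820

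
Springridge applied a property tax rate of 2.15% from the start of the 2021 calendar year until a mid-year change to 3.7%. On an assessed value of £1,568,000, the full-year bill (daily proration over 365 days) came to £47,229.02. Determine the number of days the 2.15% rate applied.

162 days

Let d = days at the first rate; then 365 − d days at the second rate.
£1,568,000 × [2.15%·d + 3.7%·(365−d)] / 365 = £47,229.02
Solving gives d = 162, so the new rate took effect on 12 June 2021.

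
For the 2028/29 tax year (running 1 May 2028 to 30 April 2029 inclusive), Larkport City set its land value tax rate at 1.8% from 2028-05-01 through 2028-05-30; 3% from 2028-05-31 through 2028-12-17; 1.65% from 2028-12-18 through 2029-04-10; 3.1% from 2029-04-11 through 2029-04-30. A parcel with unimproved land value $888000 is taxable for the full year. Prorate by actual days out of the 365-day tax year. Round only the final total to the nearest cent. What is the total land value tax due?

$22068.62

2028-05-01 to 2028-05-30: 30 days at 1.8% → $888000 × 1.8% × 30/365 = $1313.7534
2028-05-31 to 2028-12-17: 201 days at 3% → $888000 × 3% × 201/365 = $14670.2466
2028-12-18 to 2029-04-10: 114 days at 1.65% → $888000 × 1.65% × 114/365 = $4576.2411
2029-04-11 to 2029-04-30: 20 days at 3.1% → $888000 × 3.1% × 20/365 = $1508.3836
Total = $22068.6247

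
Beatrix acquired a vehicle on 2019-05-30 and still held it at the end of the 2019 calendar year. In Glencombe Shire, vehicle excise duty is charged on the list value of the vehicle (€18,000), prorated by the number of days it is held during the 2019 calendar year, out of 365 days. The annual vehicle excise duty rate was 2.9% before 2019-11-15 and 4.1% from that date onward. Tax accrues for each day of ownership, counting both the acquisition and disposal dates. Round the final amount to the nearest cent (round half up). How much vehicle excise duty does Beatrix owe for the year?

2019-05-30 to 2019-11-14: 169 days at 2.9% → €18,000 × 2.9% × 169/365 = €241.6932
2019-11-15 to 2019-12-31: 47 days at 4.1% → €18,000 × 4.1% × 47/365 = €95.0301
Total = €336.7233

€336.72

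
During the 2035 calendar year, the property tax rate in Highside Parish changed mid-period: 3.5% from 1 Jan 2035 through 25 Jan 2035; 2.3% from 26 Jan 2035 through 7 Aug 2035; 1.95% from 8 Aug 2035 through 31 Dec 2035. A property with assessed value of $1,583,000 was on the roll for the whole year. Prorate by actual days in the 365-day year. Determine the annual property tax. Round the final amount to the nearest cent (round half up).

1 Jan – 25 Jan 2035: 25 days at 3.5% → $1,583,000 × 3.5% × 25/365 = $3,794.8630
26 Jan – 7 Aug 2035: 194 days at 2.3% → $1,583,000 × 2.3% × 194/365 = $19,351.6329
8 Aug – 31 Dec 2035: 146 days at 1.95% → $1,583,000 × 1.95% × 146/365 = $12,347.4000
Total = $35,493.8959

$35,493.90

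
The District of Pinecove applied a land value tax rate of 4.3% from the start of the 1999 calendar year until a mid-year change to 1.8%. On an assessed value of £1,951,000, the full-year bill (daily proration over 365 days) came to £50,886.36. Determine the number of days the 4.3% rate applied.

Let d = days at the first rate; then 365 − d days at the second rate.
£1,951,000 × [4.3%·d + 1.8%·(365−d)] / 365 = £50,886.36
Solving gives d = 118, so the new rate took effect on April 29, 1999.

118 days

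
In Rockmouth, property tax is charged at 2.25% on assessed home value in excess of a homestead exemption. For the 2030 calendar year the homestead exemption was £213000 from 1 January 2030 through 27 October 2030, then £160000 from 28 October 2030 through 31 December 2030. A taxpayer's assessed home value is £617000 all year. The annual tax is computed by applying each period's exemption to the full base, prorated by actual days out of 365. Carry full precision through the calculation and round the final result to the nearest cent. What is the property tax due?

1 January – 27 October 2030: 300 days, exemption £213000 → (£617000 − £213000) × 2.25% × 300/365 = £7471.2329
28 October – 31 December 2030: 65 days, exemption £160000 → (£617000 − £160000) × 2.25% × 65/365 = £1831.1301
Total = £9302.3630

£9302.36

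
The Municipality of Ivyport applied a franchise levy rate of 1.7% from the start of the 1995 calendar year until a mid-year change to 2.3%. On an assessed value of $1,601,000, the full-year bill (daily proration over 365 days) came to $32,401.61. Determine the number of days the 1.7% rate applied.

Let d = days at the first rate; then 365 − d days at the second rate.
$1,601,000 × [1.7%·d + 2.3%·(365−d)] / 365 = $32,401.61
Solving gives d = 168, so the new rate took effect on 18 Jun 1995.

168 days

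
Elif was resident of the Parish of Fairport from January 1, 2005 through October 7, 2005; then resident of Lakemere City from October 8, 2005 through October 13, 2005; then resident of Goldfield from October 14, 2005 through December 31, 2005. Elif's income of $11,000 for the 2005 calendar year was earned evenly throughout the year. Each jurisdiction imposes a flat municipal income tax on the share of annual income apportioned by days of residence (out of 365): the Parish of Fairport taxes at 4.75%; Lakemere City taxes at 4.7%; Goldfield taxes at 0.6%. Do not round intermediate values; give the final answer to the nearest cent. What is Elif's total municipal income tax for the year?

The Parish of Fairport, January 1 – October 7, 2005: 280 days → $11,000 × 4.75% × 280/365 = $400.8219
Lakemere City, October 8 – October 13, 2005: 6 days → $11,000 × 4.7% × 6/365 = $8.4986
Goldfield, October 14 – December 31, 2005: 79 days → $11,000 × 0.6% × 79/365 = $14.2849
Total = $423.6055

$423.61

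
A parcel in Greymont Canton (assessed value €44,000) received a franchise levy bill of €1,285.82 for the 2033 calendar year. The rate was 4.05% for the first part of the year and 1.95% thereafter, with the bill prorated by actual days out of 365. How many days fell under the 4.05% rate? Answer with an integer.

169 days

Let d = days at the first rate; then 365 − d days at the second rate.
€44,000 × [4.05%·d + 1.95%·(365−d)] / 365 = €1,285.82
Solving gives d = 169, so the new rate took effect on 19 June 2033.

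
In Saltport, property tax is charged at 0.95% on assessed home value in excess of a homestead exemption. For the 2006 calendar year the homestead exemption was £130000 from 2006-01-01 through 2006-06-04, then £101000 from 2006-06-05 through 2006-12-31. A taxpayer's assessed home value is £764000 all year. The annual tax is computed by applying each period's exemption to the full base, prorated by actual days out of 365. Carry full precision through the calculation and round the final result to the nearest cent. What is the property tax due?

2006-01-01 to 2006-06-04: 155 days, exemption £130000 → (£764000 − £130000) × 0.95% × 155/365 = £2557.7123
2006-06-05 to 2006-12-31: 210 days, exemption £101000 → (£764000 − £101000) × 0.95% × 210/365 = £3623.7945
Total = £6181.5068

£6181.51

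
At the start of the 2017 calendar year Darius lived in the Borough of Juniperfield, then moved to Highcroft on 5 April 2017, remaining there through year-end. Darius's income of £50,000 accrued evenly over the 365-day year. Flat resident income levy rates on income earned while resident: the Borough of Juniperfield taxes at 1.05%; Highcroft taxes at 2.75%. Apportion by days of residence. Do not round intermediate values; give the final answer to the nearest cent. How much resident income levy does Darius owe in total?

£1,156.10

The Borough of Juniperfield, 1 January – 4 April 2017: 94 days → £50,000 × 1.05% × 94/365 = £135.2055
Highcroft, 5 April – 31 December 2017: 271 days → £50,000 × 2.75% × 271/365 = £1,020.8904
Total = £1,156.0959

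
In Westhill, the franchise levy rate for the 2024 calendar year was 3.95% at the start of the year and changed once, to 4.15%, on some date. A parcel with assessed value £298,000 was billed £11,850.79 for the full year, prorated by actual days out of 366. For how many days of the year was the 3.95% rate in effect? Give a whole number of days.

Let d = days at the first rate; then 366 − d days at the second rate.
£298,000 × [3.95%·d + 4.15%·(366−d)] / 366 = £11,850.79
Solving gives d = 317, so the new rate took effect on 13 Nov 2024.

317 days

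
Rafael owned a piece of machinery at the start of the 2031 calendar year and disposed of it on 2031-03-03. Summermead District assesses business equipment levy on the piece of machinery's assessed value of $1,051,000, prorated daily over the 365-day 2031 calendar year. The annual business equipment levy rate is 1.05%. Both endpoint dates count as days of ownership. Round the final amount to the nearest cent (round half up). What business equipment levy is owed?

$1,874.52

Days held (2031-01-01 to 2031-03-03): 62 out of 365
Tax = $1,051,000 × 1.05% × 62/365 = $1,874.5233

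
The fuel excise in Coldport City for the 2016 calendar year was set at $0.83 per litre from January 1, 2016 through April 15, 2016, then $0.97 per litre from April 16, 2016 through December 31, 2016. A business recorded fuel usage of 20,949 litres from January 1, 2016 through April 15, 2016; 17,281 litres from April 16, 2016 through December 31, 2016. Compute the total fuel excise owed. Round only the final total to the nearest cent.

$34,150.24

January 1 – April 15, 2016: 20,949 litres at $0.83/litre → $17,387.67
April 16 – December 31, 2016: 17,281 litres at $0.97/litre → $16,762.57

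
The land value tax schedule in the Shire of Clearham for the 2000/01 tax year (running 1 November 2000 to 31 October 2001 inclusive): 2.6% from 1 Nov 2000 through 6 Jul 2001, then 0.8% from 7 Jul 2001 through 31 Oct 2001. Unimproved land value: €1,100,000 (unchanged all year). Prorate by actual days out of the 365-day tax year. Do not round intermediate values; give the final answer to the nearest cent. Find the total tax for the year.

1 Nov 2000 – 6 Jul 2001: 248 days at 2.6% → €1,100,000 × 2.6% × 248/365 = €19,432.3288
7 Jul – 31 Oct 2001: 117 days at 0.8% → €1,100,000 × 0.8% × 117/365 = €2,820.8219
Total = €22,253.1507

€22,253.15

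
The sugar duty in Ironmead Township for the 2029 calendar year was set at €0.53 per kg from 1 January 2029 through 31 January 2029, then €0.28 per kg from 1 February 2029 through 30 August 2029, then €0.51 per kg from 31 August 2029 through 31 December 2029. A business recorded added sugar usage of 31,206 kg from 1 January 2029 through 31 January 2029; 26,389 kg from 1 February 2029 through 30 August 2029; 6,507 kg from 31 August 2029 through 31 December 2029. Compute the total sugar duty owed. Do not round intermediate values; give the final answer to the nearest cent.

€27,246.67

1 January – 31 January 2029: 31,206 kg at €0.53/kg → €16,539.18
1 February – 30 August 2029: 26,389 kg at €0.28/kg → €7,388.92
31 August – 31 December 2029: 6,507 kg at €0.51/kg → €3,318.57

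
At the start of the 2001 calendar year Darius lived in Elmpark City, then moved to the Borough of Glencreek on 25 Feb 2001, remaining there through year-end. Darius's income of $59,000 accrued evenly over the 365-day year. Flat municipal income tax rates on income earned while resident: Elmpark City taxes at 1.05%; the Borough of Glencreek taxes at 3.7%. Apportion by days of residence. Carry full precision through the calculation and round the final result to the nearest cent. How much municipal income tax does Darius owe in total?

$1,947.40

Elmpark City, 1 Jan – 24 Feb 2001: 55 days → $59,000 × 1.05% × 55/365 = $93.3493
The Borough of Glencreek, 25 Feb – 31 Dec 2001: 310 days → $59,000 × 3.7% × 310/365 = $1,854.0548
Total = $1,947.4041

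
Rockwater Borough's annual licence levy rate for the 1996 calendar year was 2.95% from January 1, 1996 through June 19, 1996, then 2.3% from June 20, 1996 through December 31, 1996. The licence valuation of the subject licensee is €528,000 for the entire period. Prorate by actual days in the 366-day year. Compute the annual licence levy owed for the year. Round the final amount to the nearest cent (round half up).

January 1 – June 19, 1996: 171 days at 2.95% → €528,000 × 2.95% × 171/366 = €7,277.3115
June 20 – December 31, 1996: 195 days at 2.3% → €528,000 × 2.3% × 195/366 = €6,470.1639
Total = €13,747.4754

€13,747.48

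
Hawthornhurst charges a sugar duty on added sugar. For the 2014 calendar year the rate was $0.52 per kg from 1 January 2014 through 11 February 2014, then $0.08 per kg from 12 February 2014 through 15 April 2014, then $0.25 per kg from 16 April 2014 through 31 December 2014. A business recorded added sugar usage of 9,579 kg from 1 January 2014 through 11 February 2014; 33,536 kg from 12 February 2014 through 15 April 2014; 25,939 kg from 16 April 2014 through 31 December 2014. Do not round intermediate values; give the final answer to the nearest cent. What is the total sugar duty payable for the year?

1 January – 11 February 2014: 9,579 kg at $0.52/kg → $4981.08
12 February – 15 April 2014: 33,536 kg at $0.08/kg → $2682.88
16 April – 31 December 2014: 25,939 kg at $0.25/kg → $6484.75

$14148.71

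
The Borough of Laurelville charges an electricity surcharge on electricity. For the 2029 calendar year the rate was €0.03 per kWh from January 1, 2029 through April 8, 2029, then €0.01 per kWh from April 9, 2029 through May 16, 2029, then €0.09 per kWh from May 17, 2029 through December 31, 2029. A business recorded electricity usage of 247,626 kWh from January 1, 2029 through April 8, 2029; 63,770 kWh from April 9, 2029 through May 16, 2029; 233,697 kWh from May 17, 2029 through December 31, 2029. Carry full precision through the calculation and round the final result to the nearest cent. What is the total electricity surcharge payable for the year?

January 1 – April 8, 2029: 247,626 kWh at €0.03/kWh → €7,428.78
April 9 – May 16, 2029: 63,770 kWh at €0.01/kWh → €637.70
May 17 – December 31, 2029: 233,697 kWh at €0.09/kWh → €21,032.73

€29,099.21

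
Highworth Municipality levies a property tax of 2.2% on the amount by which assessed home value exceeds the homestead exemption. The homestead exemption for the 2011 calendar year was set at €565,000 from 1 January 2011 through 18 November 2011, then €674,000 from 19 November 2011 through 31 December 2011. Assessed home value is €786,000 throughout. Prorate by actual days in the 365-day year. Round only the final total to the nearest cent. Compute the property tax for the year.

1 January – 18 November 2011: 322 days, exemption €565,000 → (€786,000 − €565,000) × 2.2% × 322/365 = €4,289.2164
19 November – 31 December 2011: 43 days, exemption €674,000 → (€786,000 − €674,000) × 2.2% × 43/365 = €290.2795
Total = €4,579.4959

€4,579.50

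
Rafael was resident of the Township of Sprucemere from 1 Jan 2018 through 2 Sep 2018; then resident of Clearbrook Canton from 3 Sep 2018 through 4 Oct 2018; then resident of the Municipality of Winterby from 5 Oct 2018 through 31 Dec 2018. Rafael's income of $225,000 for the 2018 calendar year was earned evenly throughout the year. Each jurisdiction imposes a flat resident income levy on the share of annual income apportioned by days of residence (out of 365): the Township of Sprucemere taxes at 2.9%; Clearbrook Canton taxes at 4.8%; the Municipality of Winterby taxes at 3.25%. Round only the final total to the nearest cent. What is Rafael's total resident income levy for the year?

The Township of Sprucemere, 1 Jan – 2 Sep 2018: 245 days → $225,000 × 2.9% × 245/365 = $4,379.7945
Clearbrook Canton, 3 Sep – 4 Oct 2018: 32 days → $225,000 × 4.8% × 32/365 = $946.8493
The Municipality of Winterby, 5 Oct – 31 Dec 2018: 88 days → $225,000 × 3.25% × 88/365 = $1,763.0137
Total = $7,089.6575

$7,089.66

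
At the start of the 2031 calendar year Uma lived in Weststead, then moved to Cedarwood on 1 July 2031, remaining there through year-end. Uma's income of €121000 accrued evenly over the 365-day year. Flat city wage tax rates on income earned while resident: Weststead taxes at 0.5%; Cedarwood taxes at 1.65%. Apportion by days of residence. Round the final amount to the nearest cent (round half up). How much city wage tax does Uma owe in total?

Weststead, 1 January – 30 June 2031: 181 days → €121000 × 0.5% × 181/365 = €300.0137
Cedarwood, 1 July – 31 December 2031: 184 days → €121000 × 1.65% × 184/365 = €1006.4548
Total = €1306.4685

€1306.47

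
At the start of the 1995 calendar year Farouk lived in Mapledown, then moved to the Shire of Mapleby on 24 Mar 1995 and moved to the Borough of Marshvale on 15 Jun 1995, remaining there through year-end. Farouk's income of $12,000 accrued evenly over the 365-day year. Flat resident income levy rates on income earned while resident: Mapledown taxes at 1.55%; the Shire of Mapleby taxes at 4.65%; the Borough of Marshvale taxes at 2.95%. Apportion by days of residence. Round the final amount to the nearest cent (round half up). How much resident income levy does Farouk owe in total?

$362.65

Mapledown, 1 Jan – 23 Mar 1995: 82 days → $12,000 × 1.55% × 82/365 = $41.7863
The Shire of Mapleby, 24 Mar – 14 Jun 1995: 83 days → $12,000 × 4.65% × 83/365 = $126.8877
The Borough of Marshvale, 15 Jun – 31 Dec 1995: 200 days → $12,000 × 2.95% × 200/365 = $193.9726
Total = $362.6466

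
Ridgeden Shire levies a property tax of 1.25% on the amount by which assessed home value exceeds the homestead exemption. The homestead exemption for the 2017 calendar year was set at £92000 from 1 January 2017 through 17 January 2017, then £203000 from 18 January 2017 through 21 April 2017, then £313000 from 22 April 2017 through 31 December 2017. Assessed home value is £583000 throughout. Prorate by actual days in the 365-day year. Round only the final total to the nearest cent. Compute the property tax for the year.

£3857.77

1 January – 17 January 2017: 17 days, exemption £92000 → (£583000 − £92000) × 1.25% × 17/365 = £285.8562
18 January – 21 April 2017: 94 days, exemption £203000 → (£583000 − £203000) × 1.25% × 94/365 = £1223.2877
22 April – 31 December 2017: 254 days, exemption £313000 → (£583000 − £313000) × 1.25% × 254/365 = £2348.6301
Total = £3857.7740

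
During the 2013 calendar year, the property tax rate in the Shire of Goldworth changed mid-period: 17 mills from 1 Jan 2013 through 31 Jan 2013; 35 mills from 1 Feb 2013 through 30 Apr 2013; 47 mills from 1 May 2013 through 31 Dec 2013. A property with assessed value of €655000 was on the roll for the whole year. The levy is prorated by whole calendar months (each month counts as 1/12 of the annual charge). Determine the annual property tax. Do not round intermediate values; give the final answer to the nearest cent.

1 Jan – 31 Jan 2013: 1 month at 17 mills → €655000 × 1.7% × 1/12 = €927.9167
1 Feb – 30 Apr 2013: 3 months at 35 mills → €655000 × 3.5% × 3/12 = €5731.2500
1 May – 31 Dec 2013: 8 months at 47 mills → €655000 × 4.7% × 8/12 = €20523.3333
Total = €27182.5000

€27182.50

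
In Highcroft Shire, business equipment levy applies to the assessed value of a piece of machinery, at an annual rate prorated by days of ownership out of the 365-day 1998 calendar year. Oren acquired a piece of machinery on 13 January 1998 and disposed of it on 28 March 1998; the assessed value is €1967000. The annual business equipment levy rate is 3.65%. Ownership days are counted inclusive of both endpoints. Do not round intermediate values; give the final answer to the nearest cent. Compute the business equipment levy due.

Days held (13 January – 28 March 1998): 75 out of 365
Tax = €1967000 × 3.65% × 75/365 = €14752.5000

€14752.50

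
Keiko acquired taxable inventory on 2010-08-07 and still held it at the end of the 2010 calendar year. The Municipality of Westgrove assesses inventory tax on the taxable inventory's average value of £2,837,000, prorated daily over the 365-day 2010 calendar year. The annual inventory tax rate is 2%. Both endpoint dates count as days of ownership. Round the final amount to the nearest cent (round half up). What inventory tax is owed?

£22,851.45

Days held (2010-08-07 to 2010-12-31): 147 out of 365
Tax = £2,837,000 × 2% × 147/365 = £22,851.4521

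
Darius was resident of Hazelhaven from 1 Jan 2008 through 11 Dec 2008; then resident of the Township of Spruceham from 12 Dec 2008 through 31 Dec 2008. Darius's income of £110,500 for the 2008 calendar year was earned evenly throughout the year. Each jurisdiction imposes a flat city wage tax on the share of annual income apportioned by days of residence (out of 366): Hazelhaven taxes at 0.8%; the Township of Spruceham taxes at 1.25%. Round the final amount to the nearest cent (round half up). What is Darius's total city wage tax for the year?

Hazelhaven, 1 Jan – 11 Dec 2008: 346 days → £110,500 × 0.8% × 346/366 = £835.6940
The Township of Spruceham, 12 Dec – 31 Dec 2008: 20 days → £110,500 × 1.25% × 20/366 = £75.4781
Total = £911.1721

£911.17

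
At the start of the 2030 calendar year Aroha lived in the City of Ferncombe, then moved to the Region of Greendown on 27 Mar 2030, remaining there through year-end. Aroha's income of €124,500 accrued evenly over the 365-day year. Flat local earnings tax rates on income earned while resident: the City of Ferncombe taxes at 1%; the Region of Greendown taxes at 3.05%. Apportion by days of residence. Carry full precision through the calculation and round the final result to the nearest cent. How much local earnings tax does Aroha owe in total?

The City of Ferncombe, 1 Jan – 26 Mar 2030: 85 days → €124,500 × 1% × 85/365 = €289.9315
The Region of Greendown, 27 Mar – 31 Dec 2030: 280 days → €124,500 × 3.05% × 280/365 = €2,912.9589
Total = €3,202.8904

€3,202.89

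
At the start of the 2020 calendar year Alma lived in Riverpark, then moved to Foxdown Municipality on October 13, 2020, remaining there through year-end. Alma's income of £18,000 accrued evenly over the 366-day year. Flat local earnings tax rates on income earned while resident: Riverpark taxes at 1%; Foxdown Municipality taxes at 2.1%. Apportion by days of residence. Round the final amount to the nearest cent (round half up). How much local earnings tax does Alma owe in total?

£223.28

Riverpark, January 1 – October 12, 2020: 286 days → £18,000 × 1% × 286/366 = £140.6557
Foxdown Municipality, October 13 – December 31, 2020: 80 days → £18,000 × 2.1% × 80/366 = £82.6230
Total = £223.2787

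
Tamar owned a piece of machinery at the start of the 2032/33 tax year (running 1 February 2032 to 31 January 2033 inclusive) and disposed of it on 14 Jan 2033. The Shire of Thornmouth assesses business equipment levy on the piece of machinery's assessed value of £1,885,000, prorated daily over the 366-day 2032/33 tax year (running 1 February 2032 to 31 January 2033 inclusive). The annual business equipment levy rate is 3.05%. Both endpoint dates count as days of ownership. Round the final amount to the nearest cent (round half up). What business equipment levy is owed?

Days held (1 Feb 2032 – 14 Jan 2033): 349 out of 366
Tax = £1,885,000 × 3.05% × 349/366 = £54,822.0833

£54,822.08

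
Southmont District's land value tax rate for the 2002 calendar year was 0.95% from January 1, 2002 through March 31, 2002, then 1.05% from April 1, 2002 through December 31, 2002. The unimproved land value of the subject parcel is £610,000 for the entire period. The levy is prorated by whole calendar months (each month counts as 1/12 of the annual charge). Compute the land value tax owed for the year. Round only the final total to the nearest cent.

January 1 – March 31, 2002: 3 months at 0.95% → £610,000 × 0.95% × 3/12 = £1,448.7500
April 1 – December 31, 2002: 9 months at 1.05% → £610,000 × 1.05% × 9/12 = £4,803.7500
Total = £6,252.5000

£6,252.50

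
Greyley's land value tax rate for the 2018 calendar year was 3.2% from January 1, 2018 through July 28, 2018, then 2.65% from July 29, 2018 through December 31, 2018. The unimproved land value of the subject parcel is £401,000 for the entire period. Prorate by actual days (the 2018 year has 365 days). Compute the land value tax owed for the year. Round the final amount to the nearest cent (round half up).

£11,889.38

January 1 – July 28, 2018: 209 days at 3.2% → £401,000 × 3.2% × 209/365 = £7,347.6384
July 29 – December 31, 2018: 156 days at 2.65% → £401,000 × 2.65% × 156/365 = £4,541.7370
Total = £11,889.3753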